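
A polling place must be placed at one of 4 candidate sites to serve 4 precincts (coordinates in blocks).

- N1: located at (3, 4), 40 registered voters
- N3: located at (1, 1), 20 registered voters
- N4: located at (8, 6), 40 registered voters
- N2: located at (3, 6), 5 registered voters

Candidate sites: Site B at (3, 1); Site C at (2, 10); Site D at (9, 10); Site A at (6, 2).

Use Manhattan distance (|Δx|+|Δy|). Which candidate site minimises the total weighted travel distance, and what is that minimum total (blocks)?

Total weighted distance at each candidate:
  Site B (3, 1): total = 585
  Site C (2, 10): total = 905
  Site D (9, 10): total = 1070
  Site A (6, 2): total = 595
Minimum is at Site B with total 585 blocks.

Site B, total 585 blocks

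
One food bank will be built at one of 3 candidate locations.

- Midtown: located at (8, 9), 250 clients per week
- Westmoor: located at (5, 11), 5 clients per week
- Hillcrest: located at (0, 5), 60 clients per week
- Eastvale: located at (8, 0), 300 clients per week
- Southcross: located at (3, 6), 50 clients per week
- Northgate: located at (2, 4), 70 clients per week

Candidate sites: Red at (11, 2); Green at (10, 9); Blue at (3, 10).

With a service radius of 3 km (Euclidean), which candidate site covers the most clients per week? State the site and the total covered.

Coverage radius r = 3 km; a point is covered iff (Δx)²+(Δy)² ≤ 3² = 9.
  Red (11, 2): covers {none} → 0
  Green (10, 9): covers {Midtown} → 250
  Blue (3, 10): covers {Westmoor} → 5
Maximum coverage at Green: 250 clients per week.

Green, covering 250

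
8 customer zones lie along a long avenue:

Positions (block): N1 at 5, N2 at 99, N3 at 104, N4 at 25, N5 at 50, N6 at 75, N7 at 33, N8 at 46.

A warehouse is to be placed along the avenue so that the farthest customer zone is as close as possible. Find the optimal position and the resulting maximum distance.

location 54.5, max distance 49.5

The 1-center on a line is the midpoint of the two extreme points: leftmost at 5, rightmost at 104.
Optimal location = (5 + 104)/2 = 54.5; maximum distance = (104 − 5)/2 = 49.5.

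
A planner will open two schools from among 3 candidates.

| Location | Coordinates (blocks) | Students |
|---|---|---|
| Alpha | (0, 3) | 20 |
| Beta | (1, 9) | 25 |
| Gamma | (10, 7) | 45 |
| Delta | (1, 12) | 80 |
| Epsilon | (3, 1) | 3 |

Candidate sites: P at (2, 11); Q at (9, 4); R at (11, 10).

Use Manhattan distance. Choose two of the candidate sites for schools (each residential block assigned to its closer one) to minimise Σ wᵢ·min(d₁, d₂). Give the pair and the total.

Evaluate every pair (each demand assigned to the nearer of the two):
  {P, Q}: total = 642
  {P, R}: total = 648
  {Q, R}: total = 1642
Best pair: {P, Q} with total 642.

{P, Q}, total 642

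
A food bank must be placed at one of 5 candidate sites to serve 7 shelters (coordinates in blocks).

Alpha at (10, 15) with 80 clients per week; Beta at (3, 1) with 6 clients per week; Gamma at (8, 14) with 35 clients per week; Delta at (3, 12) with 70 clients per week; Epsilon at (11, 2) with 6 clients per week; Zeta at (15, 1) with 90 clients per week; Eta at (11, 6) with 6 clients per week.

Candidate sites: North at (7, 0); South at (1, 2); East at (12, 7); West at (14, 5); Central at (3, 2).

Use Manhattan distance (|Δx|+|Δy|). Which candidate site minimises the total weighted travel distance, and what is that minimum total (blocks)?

Total weighted distance at each candidate:
  North (7, 0): total = 4021
  South (1, 2): total = 4777
  East (12, 7): total = 3113
  West (14, 5): total = 3505
  Central (3, 2): total = 4191
Minimum is at East with total 3113 blocks.

East, total 3113 blocks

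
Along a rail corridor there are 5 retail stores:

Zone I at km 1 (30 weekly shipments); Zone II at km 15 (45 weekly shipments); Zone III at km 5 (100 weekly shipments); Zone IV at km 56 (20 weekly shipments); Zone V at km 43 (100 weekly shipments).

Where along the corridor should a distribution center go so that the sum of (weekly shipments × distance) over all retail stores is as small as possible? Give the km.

For a sum of weighted absolute distances on a line, the optimum is the weighted median (not the mean). Total weight W = 295; half-weight = 147.5.
Sort by position and accumulate weight:
  km 1 (Zone I, w=30) → cum 30
  km 5 (Zone III, w=100) → cum 130
  km 15 (Zone II, w=45) → cum 175  ≥ 147.5 → median here
  km 43 (Zone V, w=100) → cum 275
  km 56 (Zone IV, w=20) → cum 295
Optimal location: km 15.

x = 15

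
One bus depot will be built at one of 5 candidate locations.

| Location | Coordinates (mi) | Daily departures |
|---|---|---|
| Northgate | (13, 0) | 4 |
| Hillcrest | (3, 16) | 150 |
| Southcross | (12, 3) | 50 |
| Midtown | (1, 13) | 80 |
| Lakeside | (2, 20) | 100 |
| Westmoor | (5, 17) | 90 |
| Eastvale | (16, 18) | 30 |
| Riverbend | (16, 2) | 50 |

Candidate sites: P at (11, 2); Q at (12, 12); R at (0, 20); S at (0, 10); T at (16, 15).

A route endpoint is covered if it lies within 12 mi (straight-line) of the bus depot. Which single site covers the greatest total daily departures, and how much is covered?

Coverage radius r = 12 mi; a point is covered iff (Δx)²+(Δy)² ≤ 12² = 144.
  P (11, 2): covers {Northgate, Southcross, Riverbend} → 104
  Q (12, 12): covers {Hillcrest, Southcross, Midtown, Westmoor, Eastvale, Riverbend} → 450
  R (0, 20): covers {Hillcrest, Midtown, Lakeside, Westmoor} → 420
  S (0, 10): covers {Hillcrest, Midtown, Lakeside, Westmoor} → 420
  T (16, 15): covers {Westmoor, Eastvale} → 120
Maximum coverage at Q: 450 daily departures.

Q, covering 450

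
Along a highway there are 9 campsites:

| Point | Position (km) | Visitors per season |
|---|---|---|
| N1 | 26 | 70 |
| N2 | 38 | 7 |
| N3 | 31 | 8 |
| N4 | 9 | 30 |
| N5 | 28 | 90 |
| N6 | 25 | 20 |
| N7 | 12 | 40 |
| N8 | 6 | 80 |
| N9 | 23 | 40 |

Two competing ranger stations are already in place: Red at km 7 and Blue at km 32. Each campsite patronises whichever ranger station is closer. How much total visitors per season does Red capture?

150

The indifferent point is the midpoint (7+32)/2 = 19.5; campsites left of it (closer to Red at 7) go to Red, those right go to Blue.
  N8 at 6 (w=80) → Red
  N4 at 9 (w=30) → Red
  N7 at 12 (w=40) → Red
  N9 at 23 (w=40) → Blue
  N6 at 25 (w=20) → Blue
  N1 at 26 (w=70) → Blue
  N5 at 28 (w=90) → Blue
  N3 at 31 (w=8) → Blue
  N2 at 38 (w=7) → Blue
Red captures 150; Blue captures 235.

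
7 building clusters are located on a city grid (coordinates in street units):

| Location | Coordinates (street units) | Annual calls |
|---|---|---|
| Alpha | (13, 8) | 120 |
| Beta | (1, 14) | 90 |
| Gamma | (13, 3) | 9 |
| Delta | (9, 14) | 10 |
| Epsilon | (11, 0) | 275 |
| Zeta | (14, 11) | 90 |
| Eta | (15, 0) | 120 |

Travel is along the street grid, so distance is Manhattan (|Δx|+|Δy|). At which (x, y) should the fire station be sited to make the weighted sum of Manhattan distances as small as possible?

Manhattan distance separates: Σwᵢ(|x−xᵢ|+|y−yᵢ|) = Σwᵢ|x−xᵢ| + Σwᵢ|y−yᵢ|, so x and y are optimised independently as 1-D weighted medians.
Total weight W = 714; half = 357.
x-coordinate, sorted with cumulative weight:
  x=1 (Beta, w=90) cum 90
  x=9 (Delta, w=10) cum 100
  x=11 (Epsilon, w=275) cum 375  ← median
  x=13 (Alpha, w=120) cum 495
  x=13 (Gamma, w=9) cum 504
  x=14 (Zeta, w=90) cum 594
  x=15 (Eta, w=120) cum 714
⇒ x* = 11
y-coordinate, sorted with cumulative weight:
  y=0 (Epsilon, w=275) cum 275
  y=0 (Eta, w=120) cum 395  ← median
  y=3 (Gamma, w=9) cum 404
  y=8 (Alpha, w=120) cum 524
  y=11 (Zeta, w=90) cum 614
  y=14 (Beta, w=90) cum 704
  y=14 (Delta, w=10) cum 714
⇒ y* = 0

(11, 0)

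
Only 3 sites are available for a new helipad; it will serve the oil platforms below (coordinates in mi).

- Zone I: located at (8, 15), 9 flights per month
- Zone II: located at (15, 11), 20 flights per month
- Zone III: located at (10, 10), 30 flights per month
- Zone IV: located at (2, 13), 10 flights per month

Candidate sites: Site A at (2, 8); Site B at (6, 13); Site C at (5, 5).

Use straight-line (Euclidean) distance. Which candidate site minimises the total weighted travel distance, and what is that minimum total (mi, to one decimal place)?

Total weighted distance at each candidate:
  Site A (2, 8): total = 647.2
  Site B (6, 13): total = 399.8
  Site C (5, 5): total = 624.8
Minimum is at Site B with total 399.8 mi.

Site B, total 399.8 mi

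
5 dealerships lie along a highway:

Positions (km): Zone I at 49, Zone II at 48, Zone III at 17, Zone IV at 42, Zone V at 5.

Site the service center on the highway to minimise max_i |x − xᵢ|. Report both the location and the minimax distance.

location 27, max distance 22

The 1-center on a line is the midpoint of the two extreme points: leftmost at 5, rightmost at 49.
Optimal location = (5 + 49)/2 = 27; maximum distance = (49 − 5)/2 = 22.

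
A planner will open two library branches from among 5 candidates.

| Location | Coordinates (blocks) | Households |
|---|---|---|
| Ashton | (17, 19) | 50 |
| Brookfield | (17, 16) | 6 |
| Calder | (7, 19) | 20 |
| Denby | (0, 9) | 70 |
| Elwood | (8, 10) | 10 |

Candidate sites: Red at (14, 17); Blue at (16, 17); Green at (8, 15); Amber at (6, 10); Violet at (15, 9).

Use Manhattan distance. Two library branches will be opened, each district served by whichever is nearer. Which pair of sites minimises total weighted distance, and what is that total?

Evaluate every pair (each demand assigned to the nearer of the two):
  {Blue, Amber}: total = 872
  {Red, Amber}: total = 964
  {Blue, Green}: total = 1292
  {Green, Amber}: total = 1320
  {Amber, Violet}: total = 1364
  {Red, Green}: total = 1404
  {Blue, Violet}: total = 1512
  {Red, Violet}: total = 1584
  {Green, Violet}: total = 1784
  {Red, Blue}: total = 2012
Best pair: {Blue, Amber} with total 872.

{Blue, Amber}, total 872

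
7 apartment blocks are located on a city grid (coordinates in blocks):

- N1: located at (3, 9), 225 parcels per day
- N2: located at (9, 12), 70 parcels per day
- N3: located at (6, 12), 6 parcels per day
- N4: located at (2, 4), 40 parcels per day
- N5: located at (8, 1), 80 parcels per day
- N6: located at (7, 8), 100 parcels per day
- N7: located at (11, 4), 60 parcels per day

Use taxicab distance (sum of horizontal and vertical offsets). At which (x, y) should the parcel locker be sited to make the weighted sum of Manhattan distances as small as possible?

Manhattan distance separates: Σwᵢ(|x−xᵢ|+|y−yᵢ|) = Σwᵢ|x−xᵢ| + Σwᵢ|y−yᵢ|, so x and y are optimised independently as 1-D weighted medians.
Total weight W = 581; half = 290.5.
x-coordinate, sorted with cumulative weight:
  x=2 (N4, w=40) cum 40
  x=3 (N1, w=225) cum 265
  x=6 (N3, w=6) cum 271
  x=7 (N6, w=100) cum 371  ← median
  x=8 (N5, w=80) cum 451
  x=9 (N2, w=70) cum 521
  x=11 (N7, w=60) cum 581
⇒ x* = 7
y-coordinate, sorted with cumulative weight:
  y=1 (N5, w=80) cum 80
  y=4 (N4, w=40) cum 120
  y=4 (N7, w=60) cum 180
  y=8 (N6, w=100) cum 280
  y=9 (N1, w=225) cum 505  ← median
  y=12 (N2, w=70) cum 575
  y=12 (N3, w=6) cum 581
⇒ y* = 9

(7, 9)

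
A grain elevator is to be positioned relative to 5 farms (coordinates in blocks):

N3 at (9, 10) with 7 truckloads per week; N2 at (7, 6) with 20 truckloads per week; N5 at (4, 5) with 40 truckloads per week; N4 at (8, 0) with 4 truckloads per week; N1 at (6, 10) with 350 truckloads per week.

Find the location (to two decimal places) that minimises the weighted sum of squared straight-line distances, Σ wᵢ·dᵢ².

(5.93, 9.24)

The minimiser of Σwᵢ‖p−pᵢ‖² is the weighted centroid p* = (Σwᵢpᵢ)/(Σwᵢ).
Σwᵢ = 421.
Σwᵢxᵢ = 7·9 + 20·7 + 40·4 + 4·8 + 350·6 = 2495.
Σwᵢyᵢ = 7·10 + 20·6 + 40·5 + 4·0 + 350·10 = 3890.
x* = 2495/421 = 5.93, y* = 3890/421 = 9.24.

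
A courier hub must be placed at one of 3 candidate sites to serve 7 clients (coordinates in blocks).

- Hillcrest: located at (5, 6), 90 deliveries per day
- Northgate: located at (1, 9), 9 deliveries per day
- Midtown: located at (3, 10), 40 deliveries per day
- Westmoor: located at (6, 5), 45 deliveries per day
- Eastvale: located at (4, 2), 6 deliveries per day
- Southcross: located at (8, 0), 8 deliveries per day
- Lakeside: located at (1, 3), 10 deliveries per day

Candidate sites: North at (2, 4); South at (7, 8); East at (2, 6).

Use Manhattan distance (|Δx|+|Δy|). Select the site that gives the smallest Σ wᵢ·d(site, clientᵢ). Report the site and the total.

East, total 903 blocks

Total weighted distance at each candidate:
  North (2, 4): total = 1133
  South (7, 8): total = 1079
  East (2, 6): total = 903
Minimum is at East with total 903 blocks.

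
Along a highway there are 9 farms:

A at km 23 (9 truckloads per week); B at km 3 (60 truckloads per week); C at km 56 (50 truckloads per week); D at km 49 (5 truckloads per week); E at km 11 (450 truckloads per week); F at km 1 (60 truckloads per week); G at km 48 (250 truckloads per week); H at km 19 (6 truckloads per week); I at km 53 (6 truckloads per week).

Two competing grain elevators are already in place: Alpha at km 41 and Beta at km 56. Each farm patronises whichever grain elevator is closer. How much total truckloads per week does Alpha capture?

835

The indifferent point is the midpoint (41+56)/2 = 48.5; farms left of it (closer to Alpha at 41) go to Alpha, those right go to Beta.
  F at 1 (w=60) → Alpha
  B at 3 (w=60) → Alpha
  E at 11 (w=450) → Alpha
  H at 19 (w=6) → Alpha
  A at 23 (w=9) → Alpha
  G at 48 (w=250) → Alpha
  D at 49 (w=5) → Beta
  I at 53 (w=6) → Beta
  C at 56 (w=50) → Beta
Alpha captures 835; Beta captures 61.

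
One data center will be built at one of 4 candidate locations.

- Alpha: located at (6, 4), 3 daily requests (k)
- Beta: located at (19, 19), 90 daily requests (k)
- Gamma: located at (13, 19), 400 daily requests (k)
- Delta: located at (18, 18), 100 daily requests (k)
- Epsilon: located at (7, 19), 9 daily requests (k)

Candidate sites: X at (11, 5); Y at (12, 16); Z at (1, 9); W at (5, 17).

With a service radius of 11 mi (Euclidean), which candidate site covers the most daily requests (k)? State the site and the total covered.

Coverage radius r = 11 mi; a point is covered iff (Δx)²+(Δy)² ≤ 11² = 121.
  X (11, 5): covers {Alpha} → 3
  Y (12, 16): covers {Beta, Gamma, Delta, Epsilon} → 599
  Z (1, 9): covers {Alpha} → 3
  W (5, 17): covers {Gamma, Epsilon} → 409
Maximum coverage at Y: 599 daily requests (k).

Y, covering 599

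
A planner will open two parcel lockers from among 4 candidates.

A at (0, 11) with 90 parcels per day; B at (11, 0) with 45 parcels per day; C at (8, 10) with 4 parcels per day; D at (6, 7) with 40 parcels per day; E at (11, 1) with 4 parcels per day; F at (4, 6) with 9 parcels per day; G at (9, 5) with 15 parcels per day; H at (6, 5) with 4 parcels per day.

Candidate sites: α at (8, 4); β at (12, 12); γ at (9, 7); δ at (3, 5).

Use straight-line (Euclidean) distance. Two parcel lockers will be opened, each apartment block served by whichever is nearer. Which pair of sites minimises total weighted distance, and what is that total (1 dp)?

{α, δ}, total 1056.8

Evaluate every pair (each demand assigned to the nearer of the two):
  {α, δ}: total = 1056.8
  {γ, δ}: total = 1144.0
  {α, γ}: total = 1331.4
  {β, δ}: total = 1340.9
  {α, β}: total = 1431.2
  {β, γ}: total = 1462.3
Best pair: {α, δ} with total 1056.8.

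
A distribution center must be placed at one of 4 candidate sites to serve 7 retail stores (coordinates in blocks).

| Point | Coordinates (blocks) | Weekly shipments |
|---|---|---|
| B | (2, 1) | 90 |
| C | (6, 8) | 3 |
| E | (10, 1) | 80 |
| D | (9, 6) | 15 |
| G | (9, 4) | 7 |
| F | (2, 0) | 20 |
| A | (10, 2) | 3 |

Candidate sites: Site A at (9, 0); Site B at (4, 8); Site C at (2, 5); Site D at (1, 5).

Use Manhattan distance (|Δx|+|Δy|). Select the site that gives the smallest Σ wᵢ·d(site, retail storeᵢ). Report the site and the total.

Total weighted distance at each candidate:
  Site A (9, 0): total = 1180
  Site B (4, 8): total = 2260
  Site C (2, 5): total = 1650
  Site D (1, 5): total = 1868
Minimum is at Site A with total 1180 blocks.

Site A, total 1180 blocks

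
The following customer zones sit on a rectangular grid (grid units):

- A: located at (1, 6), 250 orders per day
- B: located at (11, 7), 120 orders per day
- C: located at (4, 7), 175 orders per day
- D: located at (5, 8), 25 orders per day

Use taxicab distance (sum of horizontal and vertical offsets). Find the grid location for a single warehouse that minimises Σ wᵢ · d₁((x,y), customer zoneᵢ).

Manhattan distance separates: Σwᵢ(|x−xᵢ|+|y−yᵢ|) = Σwᵢ|x−xᵢ| + Σwᵢ|y−yᵢ|, so x and y are optimised independently as 1-D weighted medians.
Total weight W = 570; half = 285.
x-coordinate, sorted with cumulative weight:
  x=1 (A, w=250) cum 250
  x=4 (C, w=175) cum 425  ← median
  x=5 (D, w=25) cum 450
  x=11 (B, w=120) cum 570
⇒ x* = 4
y-coordinate, sorted with cumulative weight:
  y=6 (A, w=250) cum 250
  y=7 (B, w=120) cum 370  ← median
  y=7 (C, w=175) cum 545
  y=8 (D, w=25) cum 570
⇒ y* = 7

(4, 7)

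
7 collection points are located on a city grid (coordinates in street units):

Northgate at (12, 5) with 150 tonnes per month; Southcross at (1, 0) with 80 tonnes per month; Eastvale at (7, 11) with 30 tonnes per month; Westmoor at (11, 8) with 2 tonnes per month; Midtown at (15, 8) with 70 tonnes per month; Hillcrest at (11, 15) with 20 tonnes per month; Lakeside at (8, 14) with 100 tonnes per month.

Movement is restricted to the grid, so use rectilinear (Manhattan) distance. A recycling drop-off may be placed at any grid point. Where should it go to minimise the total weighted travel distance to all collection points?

Manhattan distance separates: Σwᵢ(|x−xᵢ|+|y−yᵢ|) = Σwᵢ|x−xᵢ| + Σwᵢ|y−yᵢ|, so x and y are optimised independently as 1-D weighted medians.
Total weight W = 452; half = 226.
x-coordinate, sorted with cumulative weight:
  x=1 (Southcross, w=80) cum 80
  x=7 (Eastvale, w=30) cum 110
  x=8 (Lakeside, w=100) cum 210
  x=11 (Westmoor, w=2) cum 212
  x=11 (Hillcrest, w=20) cum 232  ← median
  x=12 (Northgate, w=150) cum 382
  x=15 (Midtown, w=70) cum 452
⇒ x* = 11
y-coordinate, sorted with cumulative weight:
  y=0 (Southcross, w=80) cum 80
  y=5 (Northgate, w=150) cum 230  ← median
  y=8 (Westmoor, w=2) cum 232
  y=8 (Midtown, w=70) cum 302
  y=11 (Eastvale, w=30) cum 332
  y=14 (Lakeside, w=100) cum 432
  y=15 (Hillcrest, w=20) cum 452
⇒ y* = 5

(11, 5)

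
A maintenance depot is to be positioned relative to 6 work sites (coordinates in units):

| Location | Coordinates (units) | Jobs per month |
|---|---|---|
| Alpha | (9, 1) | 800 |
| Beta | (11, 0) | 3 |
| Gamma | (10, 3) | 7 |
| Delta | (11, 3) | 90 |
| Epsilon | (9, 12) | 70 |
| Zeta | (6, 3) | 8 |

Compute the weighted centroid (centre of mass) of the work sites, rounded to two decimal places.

The minimiser of Σwᵢ‖p−pᵢ‖² is the weighted centroid p* = (Σwᵢpᵢ)/(Σwᵢ).
Σwᵢ = 978.
Σwᵢxᵢ = 800·9 + 3·11 + 7·10 + 90·11 + 70·9 + 8·6 = 8971.
Σwᵢyᵢ = 800·1 + 3·0 + 7·3 + 90·3 + 70·12 + 8·3 = 1955.
x* = 8971/978 = 9.17, y* = 1955/978 = 2.00.

(9.17, 2.00)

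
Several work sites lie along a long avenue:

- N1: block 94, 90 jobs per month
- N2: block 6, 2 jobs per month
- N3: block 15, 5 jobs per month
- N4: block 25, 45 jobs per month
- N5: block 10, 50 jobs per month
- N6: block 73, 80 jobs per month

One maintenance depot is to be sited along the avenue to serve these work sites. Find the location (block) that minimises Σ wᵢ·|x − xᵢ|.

For a sum of weighted absolute distances on a line, the optimum is the weighted median (not the mean). Total weight W = 272; half-weight = 136.
Sort by position and accumulate weight:
  block 6 (N2, w=2) → cum 2
  block 10 (N5, w=50) → cum 52
  block 15 (N3, w=5) → cum 57
  block 25 (N4, w=45) → cum 102
  block 73 (N6, w=80) → cum 182  ≥ 136 → median here
  block 94 (N1, w=90) → cum 272
Optimal location: block 73.

x = 73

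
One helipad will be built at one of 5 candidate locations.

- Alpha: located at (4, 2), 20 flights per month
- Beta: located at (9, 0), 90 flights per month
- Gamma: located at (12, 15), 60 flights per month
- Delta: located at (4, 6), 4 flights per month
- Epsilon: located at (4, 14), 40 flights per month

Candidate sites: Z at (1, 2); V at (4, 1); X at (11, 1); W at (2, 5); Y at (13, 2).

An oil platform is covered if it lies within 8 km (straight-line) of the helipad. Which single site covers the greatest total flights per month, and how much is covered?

V, covering 114

Coverage radius r = 8 km; a point is covered iff (Δx)²+(Δy)² ≤ 8² = 64.
  Z (1, 2): covers {Alpha, Delta} → 24
  V (4, 1): covers {Alpha, Beta, Delta} → 114
  X (11, 1): covers {Alpha, Beta} → 110
  W (2, 5): covers {Alpha, Delta} → 24
  Y (13, 2): covers {Beta} → 90
Maximum coverage at V: 114 flights per month.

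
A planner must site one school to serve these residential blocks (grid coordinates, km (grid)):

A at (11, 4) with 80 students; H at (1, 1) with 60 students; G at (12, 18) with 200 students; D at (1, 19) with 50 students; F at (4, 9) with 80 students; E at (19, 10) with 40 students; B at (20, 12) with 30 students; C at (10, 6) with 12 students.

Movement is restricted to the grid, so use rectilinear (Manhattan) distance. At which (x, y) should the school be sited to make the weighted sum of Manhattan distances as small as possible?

(11, 12)

Manhattan distance separates: Σwᵢ(|x−xᵢ|+|y−yᵢ|) = Σwᵢ|x−xᵢ| + Σwᵢ|y−yᵢ|, so x and y are optimised independently as 1-D weighted medians.
Total weight W = 552; half = 276.
x-coordinate, sorted with cumulative weight:
  x=1 (H, w=60) cum 60
  x=1 (D, w=50) cum 110
  x=4 (F, w=80) cum 190
  x=10 (C, w=12) cum 202
  x=11 (A, w=80) cum 282  ← median
  x=12 (G, w=200) cum 482
  x=19 (E, w=40) cum 522
  x=20 (B, w=30) cum 552
⇒ x* = 11
y-coordinate, sorted with cumulative weight:
  y=1 (H, w=60) cum 60
  y=4 (A, w=80) cum 140
  y=6 (C, w=12) cum 152
  y=9 (F, w=80) cum 232
  y=10 (E, w=40) cum 272
  y=12 (B, w=30) cum 302  ← median
  y=18 (G, w=200) cum 502
  y=19 (D, w=50) cum 552
⇒ y* = 12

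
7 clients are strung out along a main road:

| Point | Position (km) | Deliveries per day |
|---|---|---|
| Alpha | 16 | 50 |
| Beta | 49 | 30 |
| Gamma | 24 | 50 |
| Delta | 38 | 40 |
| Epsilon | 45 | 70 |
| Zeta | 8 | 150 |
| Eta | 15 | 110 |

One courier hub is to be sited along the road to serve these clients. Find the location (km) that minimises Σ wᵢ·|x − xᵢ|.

For a sum of weighted absolute distances on a line, the optimum is the weighted median (not the mean). Total weight W = 500; half-weight = 250.
Sort by position and accumulate weight:
  km 8 (Zeta, w=150) → cum 150
  km 15 (Eta, w=110) → cum 260  ≥ 250 → median here
  km 16 (Alpha, w=50) → cum 310
  km 24 (Gamma, w=50) → cum 360
  km 38 (Delta, w=40) → cum 400
  km 45 (Epsilon, w=70) → cum 470
  km 49 (Beta, w=30) → cum 500
Optimal location: km 15.

x = 15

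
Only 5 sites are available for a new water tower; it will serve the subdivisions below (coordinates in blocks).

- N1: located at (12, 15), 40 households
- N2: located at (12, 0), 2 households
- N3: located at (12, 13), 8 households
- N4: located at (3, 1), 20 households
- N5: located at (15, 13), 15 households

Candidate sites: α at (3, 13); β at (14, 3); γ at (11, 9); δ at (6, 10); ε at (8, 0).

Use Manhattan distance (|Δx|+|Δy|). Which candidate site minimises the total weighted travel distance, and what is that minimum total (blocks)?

Total weighted distance at each candidate:
  α (3, 13): total = 976
  β (14, 3): total = 1091
  γ (11, 9): total = 780
  δ (6, 10): total = 964
  ε (8, 0): total = 1324
Minimum is at γ with total 780 blocks.

γ, total 780 blocks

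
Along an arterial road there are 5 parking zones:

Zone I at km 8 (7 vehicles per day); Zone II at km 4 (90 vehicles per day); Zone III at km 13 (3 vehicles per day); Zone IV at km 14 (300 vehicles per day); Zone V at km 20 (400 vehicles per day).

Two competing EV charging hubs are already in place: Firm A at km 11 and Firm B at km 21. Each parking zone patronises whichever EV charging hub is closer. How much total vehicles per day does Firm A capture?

The indifferent point is the midpoint (11+21)/2 = 16; parking zones left of it (closer to Firm A at 11) go to Firm A, those right go to Firm B.
  Zone II at 4 (w=90) → Firm A
  Zone I at 8 (w=7) → Firm A
  Zone III at 13 (w=3) → Firm A
  Zone IV at 14 (w=300) → Firm A
  Zone V at 20 (w=400) → Firm B
Firm A captures 400; Firm B captures 400.

400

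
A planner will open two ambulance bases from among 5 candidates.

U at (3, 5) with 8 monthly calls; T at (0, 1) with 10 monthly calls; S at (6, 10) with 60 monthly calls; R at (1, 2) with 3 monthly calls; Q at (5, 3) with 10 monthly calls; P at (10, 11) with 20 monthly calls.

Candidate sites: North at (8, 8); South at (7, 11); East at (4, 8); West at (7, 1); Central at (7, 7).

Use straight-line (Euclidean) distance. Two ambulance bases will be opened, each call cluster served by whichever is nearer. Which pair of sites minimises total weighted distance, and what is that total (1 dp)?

{South, West}, total 306.6

Evaluate every pair (each demand assigned to the nearer of the two):
  {South, West}: total = 306.6
  {South, East}: total = 321.9
  {South, Central}: total = 341.0
  {North, South}: total = 383.8
  {North, West}: total = 403.6
  {North, East}: total = 418.9
  {North, Central}: total = 437.9
  {East, Central}: total = 440.5
  {West, Central}: total = 442.0
  {East, West}: total = 445.7
Best pair: {South, West} with total 306.6.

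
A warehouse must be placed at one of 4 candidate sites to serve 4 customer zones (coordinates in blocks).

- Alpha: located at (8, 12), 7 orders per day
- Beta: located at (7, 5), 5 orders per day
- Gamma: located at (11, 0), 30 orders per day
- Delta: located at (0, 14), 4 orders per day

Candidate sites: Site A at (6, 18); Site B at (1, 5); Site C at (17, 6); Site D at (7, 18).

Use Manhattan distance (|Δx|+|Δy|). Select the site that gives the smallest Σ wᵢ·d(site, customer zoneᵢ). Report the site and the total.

Site B, total 618 blocks

Total weighted distance at each candidate:
  Site A (6, 18): total = 856
  Site B (1, 5): total = 618
  Site C (17, 6): total = 620
  Site D (7, 18): total = 818
Minimum is at Site B with total 618 blocks.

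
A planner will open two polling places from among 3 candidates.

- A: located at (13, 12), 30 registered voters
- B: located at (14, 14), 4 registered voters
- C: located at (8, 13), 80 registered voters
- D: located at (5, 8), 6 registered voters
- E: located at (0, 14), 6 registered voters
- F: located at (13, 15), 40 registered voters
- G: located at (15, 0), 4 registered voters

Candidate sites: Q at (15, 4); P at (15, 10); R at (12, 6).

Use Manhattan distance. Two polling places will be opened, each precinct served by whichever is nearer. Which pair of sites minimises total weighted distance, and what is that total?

{Q, P}, total 1422

Evaluate every pair (each demand assigned to the nearer of the two):
  {Q, P}: total = 1422
  {P, R}: total = 1424
  {Q, R}: total = 1720
Best pair: {Q, P} with total 1422.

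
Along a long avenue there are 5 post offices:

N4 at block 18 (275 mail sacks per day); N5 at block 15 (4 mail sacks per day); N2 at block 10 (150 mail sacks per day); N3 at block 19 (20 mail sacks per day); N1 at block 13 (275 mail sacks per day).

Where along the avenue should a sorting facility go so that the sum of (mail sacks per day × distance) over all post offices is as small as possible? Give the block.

For a sum of weighted absolute distances on a line, the optimum is the weighted median (not the mean). Total weight W = 724; half-weight = 362.
Sort by position and accumulate weight:
  block 10 (N2, w=150) → cum 150
  block 13 (N1, w=275) → cum 425  ≥ 362 → median here
  block 15 (N5, w=4) → cum 429
  block 18 (N4, w=275) → cum 704
  block 19 (N3, w=20) → cum 724
Optimal location: block 13.

x = 13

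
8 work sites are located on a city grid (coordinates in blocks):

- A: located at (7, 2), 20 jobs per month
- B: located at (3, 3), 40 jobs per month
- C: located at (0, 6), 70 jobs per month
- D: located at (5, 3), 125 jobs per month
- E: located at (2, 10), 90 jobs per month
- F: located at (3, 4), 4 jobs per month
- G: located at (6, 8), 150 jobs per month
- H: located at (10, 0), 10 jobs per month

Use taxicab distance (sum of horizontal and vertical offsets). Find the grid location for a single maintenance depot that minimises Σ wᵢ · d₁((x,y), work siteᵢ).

Manhattan distance separates: Σwᵢ(|x−xᵢ|+|y−yᵢ|) = Σwᵢ|x−xᵢ| + Σwᵢ|y−yᵢ|, so x and y are optimised independently as 1-D weighted medians.
Total weight W = 509; half = 254.5.
x-coordinate, sorted with cumulative weight:
  x=0 (C, w=70) cum 70
  x=2 (E, w=90) cum 160
  x=3 (B, w=40) cum 200
  x=3 (F, w=4) cum 204
  x=5 (D, w=125) cum 329  ← median
  x=6 (G, w=150) cum 479
  x=7 (A, w=20) cum 499
  x=10 (H, w=10) cum 509
⇒ x* = 5
y-coordinate, sorted with cumulative weight:
  y=0 (H, w=10) cum 10
  y=2 (A, w=20) cum 30
  y=3 (B, w=40) cum 70
  y=3 (D, w=125) cum 195
  y=4 (F, w=4) cum 199
  y=6 (C, w=70) cum 269  ← median
  y=8 (G, w=150) cum 419
  y=10 (E, w=90) cum 509
⇒ y* = 6

(5, 6)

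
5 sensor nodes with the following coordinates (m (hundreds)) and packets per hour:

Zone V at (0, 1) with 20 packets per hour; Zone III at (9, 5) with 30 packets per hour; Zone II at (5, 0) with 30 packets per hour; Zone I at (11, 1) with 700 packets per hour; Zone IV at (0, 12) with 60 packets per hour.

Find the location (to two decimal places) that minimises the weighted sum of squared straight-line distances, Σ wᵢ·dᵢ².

The minimiser of Σwᵢ‖p−pᵢ‖² is the weighted centroid p* = (Σwᵢpᵢ)/(Σwᵢ).
Σwᵢ = 840.
Σwᵢxᵢ = 20·0 + 30·9 + 30·5 + 700·11 + 60·0 = 8120.
Σwᵢyᵢ = 20·1 + 30·5 + 30·0 + 700·1 + 60·12 = 1590.
x* = 8120/840 = 9.67, y* = 1590/840 = 1.89.

(9.67, 1.89)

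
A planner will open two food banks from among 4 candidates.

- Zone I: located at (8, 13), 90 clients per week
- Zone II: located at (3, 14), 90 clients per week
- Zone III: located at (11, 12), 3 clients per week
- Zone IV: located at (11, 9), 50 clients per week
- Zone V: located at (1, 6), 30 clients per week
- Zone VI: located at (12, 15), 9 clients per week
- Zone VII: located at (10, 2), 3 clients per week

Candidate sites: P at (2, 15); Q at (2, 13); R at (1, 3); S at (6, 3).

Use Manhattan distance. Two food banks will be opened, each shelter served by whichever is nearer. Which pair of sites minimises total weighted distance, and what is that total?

Evaluate every pair (each demand assigned to the nearer of the two):
  {Q, R}: total = 1628
  {Q, S}: total = 1663
  {P, Q}: total = 1787
  {P, S}: total = 1831
  {P, R}: total = 1896
  {R, S}: total = 3109
Best pair: {Q, R} with total 1628.

{Q, R}, total 1628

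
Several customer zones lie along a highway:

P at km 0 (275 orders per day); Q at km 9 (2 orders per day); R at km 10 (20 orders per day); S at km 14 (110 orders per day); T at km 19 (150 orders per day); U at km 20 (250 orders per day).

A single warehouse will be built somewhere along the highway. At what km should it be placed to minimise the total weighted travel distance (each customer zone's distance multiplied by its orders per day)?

x = 14

For a sum of weighted absolute distances on a line, the optimum is the weighted median (not the mean). Total weight W = 807; half-weight = 403.5.
Sort by position and accumulate weight:
  km 0 (P, w=275) → cum 275
  km 9 (Q, w=2) → cum 277
  km 10 (R, w=20) → cum 297
  km 14 (S, w=110) → cum 407  ≥ 403.5 → median here
  km 19 (T, w=150) → cum 557
  km 20 (U, w=250) → cum 807
Optimal location: km 14.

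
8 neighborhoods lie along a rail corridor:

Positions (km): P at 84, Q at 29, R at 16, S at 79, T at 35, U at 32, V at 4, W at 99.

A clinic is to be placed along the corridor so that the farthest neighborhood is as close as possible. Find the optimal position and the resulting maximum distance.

location 51.5, max distance 47.5

The 1-center on a line is the midpoint of the two extreme points: leftmost at 4, rightmost at 99.
Optimal location = (4 + 99)/2 = 51.5; maximum distance = (99 − 4)/2 = 47.5.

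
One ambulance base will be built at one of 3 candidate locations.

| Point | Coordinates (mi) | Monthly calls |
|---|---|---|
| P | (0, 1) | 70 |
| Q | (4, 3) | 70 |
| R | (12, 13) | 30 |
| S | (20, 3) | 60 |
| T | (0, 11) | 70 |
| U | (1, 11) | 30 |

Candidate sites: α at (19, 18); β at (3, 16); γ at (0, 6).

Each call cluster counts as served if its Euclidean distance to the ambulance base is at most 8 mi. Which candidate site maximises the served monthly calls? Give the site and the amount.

Coverage radius r = 8 mi; a point is covered iff (Δx)²+(Δy)² ≤ 8² = 64.
  α (19, 18): covers {none} → 0
  β (3, 16): covers {T, U} → 100
  γ (0, 6): covers {P, Q, T, U} → 240
Maximum coverage at γ: 240 monthly calls.

γ, covering 240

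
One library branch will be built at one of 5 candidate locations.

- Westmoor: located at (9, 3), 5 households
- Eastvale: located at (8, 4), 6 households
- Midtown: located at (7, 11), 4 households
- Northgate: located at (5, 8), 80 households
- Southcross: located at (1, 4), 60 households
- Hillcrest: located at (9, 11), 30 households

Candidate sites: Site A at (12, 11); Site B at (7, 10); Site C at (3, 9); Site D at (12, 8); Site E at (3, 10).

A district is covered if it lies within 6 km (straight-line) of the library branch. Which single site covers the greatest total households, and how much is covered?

Coverage radius r = 6 km; a point is covered iff (Δx)²+(Δy)² ≤ 6² = 36.
  Site A (12, 11): covers {Midtown, Hillcrest} → 34
  Site B (7, 10): covers {Midtown, Northgate, Hillcrest} → 114
  Site C (3, 9): covers {Midtown, Northgate, Southcross} → 144
  Site D (12, 8): covers {Westmoor, Eastvale, Midtown, Hillcrest} → 45
  Site E (3, 10): covers {Midtown, Northgate} → 84
Maximum coverage at Site C: 144 households.

Site C, covering 144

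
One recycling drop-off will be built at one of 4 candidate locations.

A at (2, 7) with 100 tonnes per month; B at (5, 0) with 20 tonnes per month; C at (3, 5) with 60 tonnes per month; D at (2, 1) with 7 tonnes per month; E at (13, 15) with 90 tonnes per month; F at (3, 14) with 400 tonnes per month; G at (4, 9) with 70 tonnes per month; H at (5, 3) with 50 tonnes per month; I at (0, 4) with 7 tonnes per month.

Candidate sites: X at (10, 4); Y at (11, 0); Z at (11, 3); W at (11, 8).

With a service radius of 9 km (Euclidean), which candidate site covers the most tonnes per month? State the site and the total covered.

X, covering 307

Coverage radius r = 9 km; a point is covered iff (Δx)²+(Δy)² ≤ 9² = 81.
  X (10, 4): covers {A, B, C, D, G, H} → 307
  Y (11, 0): covers {B, H} → 70
  Z (11, 3): covers {B, C, H} → 130
  W (11, 8): covers {C, E, G, H} → 270
Maximum coverage at X: 307 tonnes per month.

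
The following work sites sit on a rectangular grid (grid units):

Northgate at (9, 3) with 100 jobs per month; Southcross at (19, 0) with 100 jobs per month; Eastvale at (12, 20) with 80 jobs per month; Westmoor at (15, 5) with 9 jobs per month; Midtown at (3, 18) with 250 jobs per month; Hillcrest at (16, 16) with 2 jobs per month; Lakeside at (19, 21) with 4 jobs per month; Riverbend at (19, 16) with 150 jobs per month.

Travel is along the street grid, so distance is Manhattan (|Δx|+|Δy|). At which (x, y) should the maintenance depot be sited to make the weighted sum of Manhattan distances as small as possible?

(9, 16)

Manhattan distance separates: Σwᵢ(|x−xᵢ|+|y−yᵢ|) = Σwᵢ|x−xᵢ| + Σwᵢ|y−yᵢ|, so x and y are optimised independently as 1-D weighted medians.
Total weight W = 695; half = 347.5.
x-coordinate, sorted with cumulative weight:
  x=3 (Midtown, w=250) cum 250
  x=9 (Northgate, w=100) cum 350  ← median
  x=12 (Eastvale, w=80) cum 430
  x=15 (Westmoor, w=9) cum 439
  x=16 (Hillcrest, w=2) cum 441
  x=19 (Southcross, w=100) cum 541
  x=19 (Lakeside, w=4) cum 545
  x=19 (Riverbend, w=150) cum 695
⇒ x* = 9
y-coordinate, sorted with cumulative weight:
  y=0 (Southcross, w=100) cum 100
  y=3 (Northgate, w=100) cum 200
  y=5 (Westmoor, w=9) cum 209
  y=16 (Hillcrest, w=2) cum 211
  y=16 (Riverbend, w=150) cum 361  ← median
  y=18 (Midtown, w=250) cum 611
  y=20 (Eastvale, w=80) cum 691
  y=21 (Lakeside, w=4) cum 695
⇒ y* = 16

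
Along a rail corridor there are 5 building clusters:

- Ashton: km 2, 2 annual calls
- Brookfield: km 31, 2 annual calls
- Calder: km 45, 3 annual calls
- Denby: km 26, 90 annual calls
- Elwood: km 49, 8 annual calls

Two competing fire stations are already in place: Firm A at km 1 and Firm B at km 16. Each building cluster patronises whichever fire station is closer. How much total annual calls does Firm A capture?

The indifferent point is the midpoint (1+16)/2 = 8.5; building clusters left of it (closer to Firm A at 1) go to Firm A, those right go to Firm B.
  Ashton at 2 (w=2) → Firm A
  Denby at 26 (w=90) → Firm B
  Brookfield at 31 (w=2) → Firm B
  Calder at 45 (w=3) → Firm B
  Elwood at 49 (w=8) → Firm B
Firm A captures 2; Firm B captures 103.

2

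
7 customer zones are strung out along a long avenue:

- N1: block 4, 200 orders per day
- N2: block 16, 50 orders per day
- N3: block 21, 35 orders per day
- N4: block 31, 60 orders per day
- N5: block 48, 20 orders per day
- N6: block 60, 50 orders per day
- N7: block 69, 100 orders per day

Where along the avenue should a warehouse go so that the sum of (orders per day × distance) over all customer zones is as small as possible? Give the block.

x = 21

For a sum of weighted absolute distances on a line, the optimum is the weighted median (not the mean). Total weight W = 515; half-weight = 257.5.
Sort by position and accumulate weight:
  block 4 (N1, w=200) → cum 200
  block 16 (N2, w=50) → cum 250
  block 21 (N3, w=35) → cum 285  ≥ 257.5 → median here
  block 31 (N4, w=60) → cum 345
  block 48 (N5, w=20) → cum 365
  block 60 (N6, w=50) → cum 415
  block 69 (N7, w=100) → cum 515
Optimal location: block 21.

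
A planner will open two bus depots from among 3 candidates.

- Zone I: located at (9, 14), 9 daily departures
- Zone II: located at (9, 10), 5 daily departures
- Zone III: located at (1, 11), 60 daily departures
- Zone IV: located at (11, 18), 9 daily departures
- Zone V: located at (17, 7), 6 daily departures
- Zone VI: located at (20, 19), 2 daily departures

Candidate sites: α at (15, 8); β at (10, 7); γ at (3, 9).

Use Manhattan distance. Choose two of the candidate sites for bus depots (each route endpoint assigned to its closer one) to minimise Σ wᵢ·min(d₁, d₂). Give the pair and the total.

Evaluate every pair (each demand assigned to the nearer of the two):
  {β, γ}: total = 526
  {α, γ}: total = 550
  {α, β}: total = 1030
Best pair: {β, γ} with total 526.

{β, γ}, total 526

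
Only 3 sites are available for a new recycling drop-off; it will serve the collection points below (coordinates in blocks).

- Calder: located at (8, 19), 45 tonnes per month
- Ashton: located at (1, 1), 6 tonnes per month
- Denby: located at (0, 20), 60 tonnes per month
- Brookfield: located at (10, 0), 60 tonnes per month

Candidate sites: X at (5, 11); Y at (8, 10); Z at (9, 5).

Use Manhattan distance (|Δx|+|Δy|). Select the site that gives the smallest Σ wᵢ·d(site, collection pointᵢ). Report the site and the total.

Y, total 2301 blocks

Total weighted distance at each candidate:
  X (5, 11): total = 2379
  Y (8, 10): total = 2301
  Z (9, 5): total = 2547
Minimum is at Y with total 2301 blocks.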